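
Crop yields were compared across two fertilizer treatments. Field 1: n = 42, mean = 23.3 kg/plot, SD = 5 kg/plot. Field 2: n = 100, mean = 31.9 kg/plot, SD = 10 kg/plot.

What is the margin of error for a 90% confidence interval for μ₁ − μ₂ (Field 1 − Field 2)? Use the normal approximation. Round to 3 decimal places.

2.078

SE₁ = s₁/√n₁ = 5/√42 = 0.7715; SE₂ = 10/√100 = 1.0000.
Independent samples, unequal variances: SE_diff = √(SE₁² + SE₂²) = √(0.59521225 + 1.0) = 1.2630.
z* = 1.645, so margin of error = 1.645 × 1.2630 = 2.0776.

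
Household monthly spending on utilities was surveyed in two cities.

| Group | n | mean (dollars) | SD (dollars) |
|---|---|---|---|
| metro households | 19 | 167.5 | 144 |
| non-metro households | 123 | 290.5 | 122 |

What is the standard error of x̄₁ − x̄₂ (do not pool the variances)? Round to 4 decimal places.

34.8192

Per-group SEs: s₁/√n₁ = 144/√19 = 33.0359, s₂/√n₂ = 122/√123 = 11.0004.
Unpooled SE of the difference: √(1091.37068881 + 121.00880016) = 34.8192.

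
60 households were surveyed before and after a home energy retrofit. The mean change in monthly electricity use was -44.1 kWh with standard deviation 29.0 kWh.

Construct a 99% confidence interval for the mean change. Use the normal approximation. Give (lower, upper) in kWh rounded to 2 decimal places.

This is a matched-pairs design, so SE = s_d/√n = 29.0/√60 = 3.7439.
Margin = 2.576 × 3.7439 = 9.6443; the interval is -44.1 ± 9.6443 = (-53.74, -34.46).

(-53.74, -34.46)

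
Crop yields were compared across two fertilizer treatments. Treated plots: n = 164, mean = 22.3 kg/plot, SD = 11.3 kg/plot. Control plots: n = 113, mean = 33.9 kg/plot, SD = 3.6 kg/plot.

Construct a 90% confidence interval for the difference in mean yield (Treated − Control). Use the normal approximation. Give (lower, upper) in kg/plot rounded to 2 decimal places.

(-13.15, -10.05)

SE₁ = s₁/√n₁ = 11.3/√164 = 0.8824; SE₂ = 3.6/√113 = 0.3387.
Independent samples, unequal variances: SE_diff = √(SE₁² + SE₂²) = √(0.77862976 + 0.11471769) = 0.9452.
z* = 1.645, so margin of error = 1.645 × 0.9452 = 1.5549.
Difference in means = 22.3 − 33.9 = -11.6000.
-11.6000 ± 1.5549 → (-13.15, -10.05).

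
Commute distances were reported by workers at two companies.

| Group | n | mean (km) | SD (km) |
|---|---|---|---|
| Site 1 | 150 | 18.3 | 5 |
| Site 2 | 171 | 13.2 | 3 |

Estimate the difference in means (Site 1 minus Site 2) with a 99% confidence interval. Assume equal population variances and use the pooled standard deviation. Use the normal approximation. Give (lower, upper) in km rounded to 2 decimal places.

s_p = √[((n₁−1)s₁² + (n₂−1)s₂²)/(n₁+n₂−2)] = √[(149·5² + 170·3²)/319] = 4.0587.
SE = 4.0587·√(1/150 + 1/171) = 0.4540.
With z* = 2.576, margin = 2.576 × 0.4540 = 1.1695.
x̄₁ − x̄₂ = 18.3 − 13.2 = 5.1000; interval 5.1000 ± 1.1695 = (3.93, 6.27).

(3.93, 6.27)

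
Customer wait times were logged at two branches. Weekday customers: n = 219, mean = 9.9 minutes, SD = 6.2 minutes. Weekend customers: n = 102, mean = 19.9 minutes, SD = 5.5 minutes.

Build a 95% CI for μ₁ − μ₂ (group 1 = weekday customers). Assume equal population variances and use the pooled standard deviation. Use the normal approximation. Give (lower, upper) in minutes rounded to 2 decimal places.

Pooled variance s_p² = [218·6.2² + 101·5.5²] / (219+102−2) = 35.8469, so s_p = 5.9872.
SE_diff = s_p·√(1/n₁ + 1/n₂) = 5.9872·√(1/219 + 1/102) = 0.7177.
z* = 1.960; margin = 1.960 × 0.7177 = 1.4067.
Difference = 9.9 − 19.9 = -10.0000.
-10.0000 ± 1.4067 → (-11.41, -8.59).

(-11.41, -8.59)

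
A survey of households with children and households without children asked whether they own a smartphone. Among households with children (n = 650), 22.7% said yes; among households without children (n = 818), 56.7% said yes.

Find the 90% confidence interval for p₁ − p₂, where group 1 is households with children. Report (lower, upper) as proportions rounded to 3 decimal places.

The two standard errors are √(0.2270×0.7730/650) = 0.01643 and √(0.5670×0.4330/818) = 0.01732.
Because the samples are independent, SE_diff = √(0.01643² + 0.01732²) = 0.02387.
Using z* = 1.645 for 90%, ME = 1.645 × 0.02387 = 0.03927.
p̂₁ − p̂₂ = -0.3400; interval -0.3400 ± 0.03927 gives (-0.379, -0.301).

(-0.379, -0.301)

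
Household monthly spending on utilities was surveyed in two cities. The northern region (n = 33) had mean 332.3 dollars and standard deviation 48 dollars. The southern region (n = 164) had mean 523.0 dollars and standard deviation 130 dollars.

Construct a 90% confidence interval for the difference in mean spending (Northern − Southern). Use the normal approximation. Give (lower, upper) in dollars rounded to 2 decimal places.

Standard errors of each mean: 48/√33 = 8.3557 and 130/√164 = 10.1513.
SE(x̄₁ − x̄₂) = √(8.3557² + 10.1513²) = 13.1479 for independent samples with unequal variances.
With z* = 1.645, the margin is 1.645 × 13.1479 = 21.6283.
x̄₁ − x̄₂ = 332.3 − 523.0 = -190.7000; the interval is -190.7000 ± 21.6283 = (-212.33, -169.07).

(-212.33, -169.07)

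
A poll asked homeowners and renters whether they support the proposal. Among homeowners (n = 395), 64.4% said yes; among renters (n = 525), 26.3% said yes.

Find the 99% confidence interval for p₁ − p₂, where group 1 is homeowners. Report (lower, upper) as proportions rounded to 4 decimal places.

(0.3016, 0.4604)

SE₁ = √(p̂₁(1−p̂₁)/n₁) = √(0.6440·0.3560/395) = 0.02409; SE₂ = √(0.2630·0.7370/525) = 0.01921.
Independent samples: SE of the difference = √(SE₁² + SE₂²) = √(0.0005803281 + 0.0003690241) = 0.03081.
z* for 99% confidence is 2.576, so the margin of error is 2.576 × 0.03081 = 0.07937.
Point estimate p̂₁ − p̂₂ = 0.6440 − 0.2630 = 0.3810.
0.3810 ± 0.07937 → (0.3016, 0.4604).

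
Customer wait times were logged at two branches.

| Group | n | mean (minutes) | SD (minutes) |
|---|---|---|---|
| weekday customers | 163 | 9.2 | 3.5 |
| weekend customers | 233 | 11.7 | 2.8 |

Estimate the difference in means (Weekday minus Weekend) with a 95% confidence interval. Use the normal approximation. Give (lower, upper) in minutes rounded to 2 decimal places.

(-3.15, -1.85)

SE₁ = s₁/√n₁ = 3.5/√163 = 0.2741; SE₂ = 2.8/√233 = 0.1834.
Independent samples, unequal variances: SE_diff = √(SE₁² + SE₂²) = √(0.07513081 + 0.03363556) = 0.3298.
z* = 1.960, so margin of error = 1.960 × 0.3298 = 0.6464.
Difference in means = 9.2 − 11.7 = -2.5000.
-2.5000 ± 0.6464 → (-3.15, -1.85).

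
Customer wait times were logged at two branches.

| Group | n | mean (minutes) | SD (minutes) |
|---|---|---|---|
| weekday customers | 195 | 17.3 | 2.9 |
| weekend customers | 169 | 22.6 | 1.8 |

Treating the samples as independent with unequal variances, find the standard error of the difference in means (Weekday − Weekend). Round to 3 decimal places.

Per-group SEs: s₁/√n₁ = 2.9/√195 = 0.2077, s₂/√n₂ = 1.8/√169 = 0.1385.
Unpooled SE of the difference: √(0.04313929 + 0.01918225) = 0.2496.

0.250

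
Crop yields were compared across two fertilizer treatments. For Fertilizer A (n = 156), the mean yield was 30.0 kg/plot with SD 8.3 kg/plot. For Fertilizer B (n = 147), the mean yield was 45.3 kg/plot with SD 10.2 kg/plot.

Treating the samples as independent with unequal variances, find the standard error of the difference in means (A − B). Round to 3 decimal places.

Per-group SEs: s₁/√n₁ = 8.3/√156 = 0.6645, s₂/√n₂ = 10.2/√147 = 0.8413.
Unpooled SE of the difference: √(0.44156025 + 0.70778569) = 1.0721.

1.072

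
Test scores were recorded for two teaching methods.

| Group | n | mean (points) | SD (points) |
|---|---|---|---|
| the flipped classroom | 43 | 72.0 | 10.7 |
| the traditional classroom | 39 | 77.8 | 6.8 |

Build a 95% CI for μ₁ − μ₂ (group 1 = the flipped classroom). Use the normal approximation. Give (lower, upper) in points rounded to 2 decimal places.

(-9.64, -1.96)

Per-group SEs: s₁/√n₁ = 10.7/√43 = 1.6317, s₂/√n₂ = 6.8/√39 = 1.0889.
Unpooled SE of the difference: √(2.66244489 + 1.18570321) = 1.9617.
Margin of error = z* · SE = 1.960 × 1.9617 = 3.8449.
x̄₁ − x̄₂ = 72.0 − 77.8 = -5.8000.
CI: -5.8000 ± 3.8449 = (-9.64, -1.96).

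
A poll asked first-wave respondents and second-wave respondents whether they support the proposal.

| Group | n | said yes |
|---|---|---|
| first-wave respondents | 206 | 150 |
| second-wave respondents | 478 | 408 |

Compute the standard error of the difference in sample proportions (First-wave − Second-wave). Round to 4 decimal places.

First, p̂₁ = 150/206 = 0.7282; p̂₂ = 408/478 = 0.8536.
The two standard errors are √(0.7282×0.2718/206) = 0.03100 and √(0.8536×0.1464/478) = 0.01617.
Because the samples are independent, SE_diff = √(0.03100² + 0.01617²) = 0.03496.

0.0350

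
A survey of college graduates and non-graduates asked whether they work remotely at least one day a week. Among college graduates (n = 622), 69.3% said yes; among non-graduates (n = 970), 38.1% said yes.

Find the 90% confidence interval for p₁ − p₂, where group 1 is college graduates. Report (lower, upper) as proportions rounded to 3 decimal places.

SE₁ = √(p̂₁(1−p̂₁)/n₁) = √(0.6930·0.3070/622) = 0.01849; SE₂ = √(0.3810·0.6190/970) = 0.01559.
Independent samples: SE of the difference = √(SE₁² + SE₂²) = √(0.0003418801 + 0.0002430481) = 0.02419.
z* for 90% confidence is 1.645, so the margin of error is 1.645 × 0.02419 = 0.03979.
Point estimate p̂₁ − p̂₂ = 0.6930 − 0.3810 = 0.3120.
0.3120 ± 0.03979 → (0.272, 0.352).

(0.272, 0.352)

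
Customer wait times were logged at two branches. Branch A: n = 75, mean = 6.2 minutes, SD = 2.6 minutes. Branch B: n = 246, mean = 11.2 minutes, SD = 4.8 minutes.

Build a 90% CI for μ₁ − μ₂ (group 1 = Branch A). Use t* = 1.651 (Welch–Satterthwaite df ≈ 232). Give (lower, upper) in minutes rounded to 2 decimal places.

SE₁ = s₁/√n₁ = 2.6/√75 = 0.3002; SE₂ = 4.8/√246 = 0.3060.
Independent samples, unequal variances: SE_diff = √(SE₁² + SE₂²) = √(0.09012004 + 0.093636) = 0.4287.
t* = 1.651, so margin of error = 1.651 × 0.4287 = 0.7078.
Difference in means = 6.2 − 11.2 = -5.0000.
-5.0000 ± 0.7078 → (-5.71, -4.29).

(-5.71, -4.29)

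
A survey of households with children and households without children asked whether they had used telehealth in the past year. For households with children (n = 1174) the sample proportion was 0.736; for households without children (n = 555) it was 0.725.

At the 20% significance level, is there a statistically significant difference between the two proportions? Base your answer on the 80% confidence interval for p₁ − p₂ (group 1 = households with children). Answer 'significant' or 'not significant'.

not significant

SE₁ = √(p̂₁(1−p̂₁)/n₁) = √(0.7360·0.2640/1174) = 0.01286; SE₂ = √(0.7250·0.2750/555) = 0.01895.
Independent samples: SE of the difference = √(SE₁² + SE₂²) = √(0.0001653796 + 0.0003591025) = 0.02290.
z* for 80% confidence is 1.282, so the margin of error is 1.282 × 0.02290 = 0.02936.
Point estimate p̂₁ − p̂₂ = 0.7360 − 0.7250 = 0.0110.
0.0110 ± 0.02936 → (-0.01836, 0.04036).
The interval (-0.01836, 0.04036) contains 0, so the difference is not significant.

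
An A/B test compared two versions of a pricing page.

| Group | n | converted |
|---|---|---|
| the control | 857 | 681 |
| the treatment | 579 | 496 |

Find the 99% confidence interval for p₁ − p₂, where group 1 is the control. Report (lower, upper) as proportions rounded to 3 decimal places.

(-0.114, -0.010)

p̂₁ = 681/857 = 0.7946 and p̂₂ = 496/579 = 0.8566.
SE₁ = √(p̂₁(1−p̂₁)/n₁) = √(0.7946·0.2054/857) = 0.01380; SE₂ = √(0.8566·0.1434/579) = 0.01457.
Independent samples: SE of the difference = √(SE₁² + SE₂²) = √(0.00019044 + 0.0002122849) = 0.02007.
z* for 99% confidence is 2.576, so the margin of error is 2.576 × 0.02007 = 0.05170.
Point estimate p̂₁ − p̂₂ = 0.7946 − 0.8566 = -0.0620.
-0.0620 ± 0.05170 → (-0.114, -0.010).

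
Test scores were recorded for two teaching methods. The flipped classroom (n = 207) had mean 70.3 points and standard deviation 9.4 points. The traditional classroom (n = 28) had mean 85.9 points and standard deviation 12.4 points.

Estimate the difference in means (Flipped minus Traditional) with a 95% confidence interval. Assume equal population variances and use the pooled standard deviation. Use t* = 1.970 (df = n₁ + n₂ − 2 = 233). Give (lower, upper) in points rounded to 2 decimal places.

(-19.49, -11.71)

Pooled variance s_p² = [206·9.4² + 27·12.4²] / (207+28−2) = 95.9385, so s_p = 9.7948.
SE_diff = s_p·√(1/n₁ + 1/n₂) = 9.7948·√(1/207 + 1/28) = 1.9723.
t* = 1.970; margin = 1.970 × 1.9723 = 3.8854.
Difference = 70.3 − 85.9 = -15.6000.
-15.6000 ± 3.8854 → (-19.49, -11.71).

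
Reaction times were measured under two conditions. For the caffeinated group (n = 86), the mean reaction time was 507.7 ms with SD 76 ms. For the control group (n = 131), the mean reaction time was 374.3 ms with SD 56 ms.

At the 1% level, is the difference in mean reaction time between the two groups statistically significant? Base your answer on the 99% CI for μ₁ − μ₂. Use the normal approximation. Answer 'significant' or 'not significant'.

significant

SE₁ = s₁/√n₁ = 76/√86 = 8.1953; SE₂ = 56/√131 = 4.8927.
Independent samples, unequal variances: SE_diff = √(SE₁² + SE₂²) = √(67.16294209 + 23.93851329) = 9.5447.
z* = 2.576, so margin of error = 2.576 × 9.5447 = 24.5871.
Difference in means = 507.7 − 374.3 = 133.4000.
133.4000 ± 24.5871 → (108.8129, 157.9871).
The interval (108.8129, 157.9871) does not contain 0, so the difference is significant.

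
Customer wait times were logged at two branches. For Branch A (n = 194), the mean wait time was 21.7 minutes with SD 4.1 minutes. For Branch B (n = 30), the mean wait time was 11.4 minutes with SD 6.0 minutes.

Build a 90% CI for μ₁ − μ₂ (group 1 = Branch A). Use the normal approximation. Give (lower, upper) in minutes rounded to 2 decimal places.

Per-group SEs: s₁/√n₁ = 4.1/√194 = 0.2944, s₂/√n₂ = 6.0/√30 = 1.0954.
Unpooled SE of the difference: √(0.08667136 + 1.19990116) = 1.1343.
Margin of error = z* · SE = 1.645 × 1.1343 = 1.8659.
x̄₁ − x̄₂ = 21.7 − 11.4 = 10.3000.
CI: 10.3000 ± 1.8659 = (8.43, 12.17).

(8.43, 12.17)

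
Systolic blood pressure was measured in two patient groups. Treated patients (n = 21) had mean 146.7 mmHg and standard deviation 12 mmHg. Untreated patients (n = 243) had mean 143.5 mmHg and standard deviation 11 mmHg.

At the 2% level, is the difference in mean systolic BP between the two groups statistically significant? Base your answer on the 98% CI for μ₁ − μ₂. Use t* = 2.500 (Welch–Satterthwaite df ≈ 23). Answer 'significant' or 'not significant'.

not significant

Per-group SEs: s₁/√n₁ = 12/√21 = 2.6186, s₂/√n₂ = 11/√243 = 0.7057.
Unpooled SE of the difference: √(6.85706596 + 0.49801249) = 2.7120.
Margin of error = t* · SE = 2.500 × 2.7120 = 6.7800.
x̄₁ − x̄₂ = 146.7 − 143.5 = 3.2000.
CI: 3.2000 ± 6.7800 = (-3.5800, 9.9800).
The interval (-3.5800, 9.9800) contains 0, so the difference is not significant.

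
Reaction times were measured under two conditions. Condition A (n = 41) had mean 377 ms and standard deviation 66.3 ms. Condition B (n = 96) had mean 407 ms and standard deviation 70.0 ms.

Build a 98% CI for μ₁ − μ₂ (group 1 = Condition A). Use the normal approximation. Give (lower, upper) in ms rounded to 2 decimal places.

SE₁ = s₁/√n₁ = 66.3/√41 = 10.3543; SE₂ = 70.0/√96 = 7.1443.
Independent samples, unequal variances: SE_diff = √(SE₁² + SE₂²) = √(107.21152849 + 51.04102249) = 12.5798.
z* = 2.326, so margin of error = 2.326 × 12.5798 = 29.2606.
Difference in means = 377 − 407 = -30.0000.
-30.0000 ± 29.2606 → (-59.26, -0.74).

(-59.26, -0.74)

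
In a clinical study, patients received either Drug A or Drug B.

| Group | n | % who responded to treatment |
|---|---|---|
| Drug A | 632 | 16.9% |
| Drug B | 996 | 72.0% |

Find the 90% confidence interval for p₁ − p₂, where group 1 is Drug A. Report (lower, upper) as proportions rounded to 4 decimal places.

(-0.5849, -0.5171)

The two standard errors are √(0.1690×0.8310/632) = 0.01491 and √(0.7200×0.2800/996) = 0.01423.
Because the samples are independent, SE_diff = √(0.01491² + 0.01423²) = 0.02061.
Using z* = 1.645 for 90%, ME = 1.645 × 0.02061 = 0.03390.
p̂₁ − p̂₂ = -0.5510; interval -0.5510 ± 0.03390 gives (-0.5849, -0.5171).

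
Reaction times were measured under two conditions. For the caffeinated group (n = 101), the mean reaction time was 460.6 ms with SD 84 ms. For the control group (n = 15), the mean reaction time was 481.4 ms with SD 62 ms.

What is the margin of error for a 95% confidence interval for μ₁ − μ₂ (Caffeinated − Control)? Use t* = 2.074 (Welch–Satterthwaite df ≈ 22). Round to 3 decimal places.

37.454

Standard errors of each mean: 84/√101 = 8.3583 and 62/√15 = 16.0083.
SE(x̄₁ − x̄₂) = √(8.3583² + 16.0083²) = 18.0590 for independent samples with unequal variances.
With t* = 2.074, the margin is 2.074 × 18.0590 = 37.4544.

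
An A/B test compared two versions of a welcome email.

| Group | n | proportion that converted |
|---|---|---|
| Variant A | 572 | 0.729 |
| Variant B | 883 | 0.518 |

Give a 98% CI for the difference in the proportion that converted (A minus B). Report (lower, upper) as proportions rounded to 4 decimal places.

The two standard errors are √(0.7290×0.2710/572) = 0.01858 and √(0.5180×0.4820/883) = 0.01682.
Because the samples are independent, SE_diff = √(0.01858² + 0.01682²) = 0.02506.
Using z* = 2.326 for 98%, ME = 2.326 × 0.02506 = 0.05829.
p̂₁ − p̂₂ = 0.2110; interval 0.2110 ± 0.05829 gives (0.1527, 0.2693).

(0.1527, 0.2693)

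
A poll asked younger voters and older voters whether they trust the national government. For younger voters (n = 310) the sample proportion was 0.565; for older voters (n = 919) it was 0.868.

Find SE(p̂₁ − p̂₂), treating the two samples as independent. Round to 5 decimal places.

SE₁ = √(p̂₁(1−p̂₁)/n₁) = √(0.5650·0.4350/310) = 0.02816; SE₂ = √(0.8680·0.1320/919) = 0.01117.
Independent samples: SE of the difference = √(SE₁² + SE₂²) = √(0.0007929856 + 0.0001247689) = 0.03029.

0.03029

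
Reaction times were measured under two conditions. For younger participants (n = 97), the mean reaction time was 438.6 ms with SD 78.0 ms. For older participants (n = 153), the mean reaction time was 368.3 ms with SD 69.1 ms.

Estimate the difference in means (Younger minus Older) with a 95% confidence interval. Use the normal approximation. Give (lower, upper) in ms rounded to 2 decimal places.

Standard errors of each mean: 78.0/√97 = 7.9197 and 69.1/√153 = 5.5864.
SE(x̄₁ − x̄₂) = √(7.9197² + 5.5864²) = 9.6917 for independent samples with unequal variances.
With z* = 1.960, the margin is 1.960 × 9.6917 = 18.9957.
x̄₁ − x̄₂ = 438.6 − 368.3 = 70.3000; the interval is 70.3000 ± 18.9957 = (51.30, 89.30).

(51.30, 89.30)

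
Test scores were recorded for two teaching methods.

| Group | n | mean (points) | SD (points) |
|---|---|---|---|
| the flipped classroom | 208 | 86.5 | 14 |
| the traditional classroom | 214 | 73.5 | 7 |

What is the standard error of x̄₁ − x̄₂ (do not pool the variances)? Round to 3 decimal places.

1.082

Standard errors of each mean: 14/√208 = 0.9707 and 7/√214 = 0.4785.
SE(x̄₁ − x̄₂) = √(0.9707² + 0.4785²) = 1.0822 for independent samples with unequal variances.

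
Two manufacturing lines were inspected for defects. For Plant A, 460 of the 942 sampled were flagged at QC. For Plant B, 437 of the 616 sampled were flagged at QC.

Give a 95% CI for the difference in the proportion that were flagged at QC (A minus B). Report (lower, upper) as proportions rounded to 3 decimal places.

(-0.269, -0.173)

Sample proportions: 460/942 = 0.4883, 437/616 = 0.7094.
Each SE is √(p̂(1−p̂)/n): √(0.4883·0.5117/942) = 0.01629 and √(0.7094·0.2906/616) = 0.01829.
SE(p̂₁ − p̂₂) = √(SE₁² + SE₂²) = √(0.0002653641 + 0.0003345241) = 0.02449, since the two samples are independent.
At 95% confidence z* = 1.960; margin = 1.960 × 0.02449 = 0.04800.
The difference is 0.4883 − 0.7094 = -0.2211, so the interval is -0.2211 ± 0.04800 = (-0.269, -0.173).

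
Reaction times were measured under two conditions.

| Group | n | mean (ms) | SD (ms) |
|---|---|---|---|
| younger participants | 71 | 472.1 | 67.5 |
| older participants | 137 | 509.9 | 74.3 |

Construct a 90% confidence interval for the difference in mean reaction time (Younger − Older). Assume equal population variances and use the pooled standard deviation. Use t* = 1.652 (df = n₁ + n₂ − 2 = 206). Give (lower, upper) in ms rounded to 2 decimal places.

s_p = √[((n₁−1)s₁² + (n₂−1)s₂²)/(n₁+n₂−2)] = √[(70·67.5² + 136·74.3²)/206] = 72.0613.
SE = 72.0613·√(1/71 + 1/137) = 10.5377.
With t* = 1.652, margin = 1.652 × 10.5377 = 17.4083.
x̄₁ − x̄₂ = 472.1 − 509.9 = -37.8000; interval -37.8000 ± 17.4083 = (-55.21, -20.39).

(-55.21, -20.39)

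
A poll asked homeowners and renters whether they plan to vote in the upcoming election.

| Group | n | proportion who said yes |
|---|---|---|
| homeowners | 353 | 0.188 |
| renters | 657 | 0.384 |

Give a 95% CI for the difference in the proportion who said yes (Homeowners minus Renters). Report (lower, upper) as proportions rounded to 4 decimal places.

(-0.2512, -0.1408)

The two standard errors are √(0.1880×0.8120/353) = 0.02080 and √(0.3840×0.6160/657) = 0.01897.
Because the samples are independent, SE_diff = √(0.02080² + 0.01897²) = 0.02815.
Using z* = 1.960 for 95%, ME = 1.960 × 0.02815 = 0.05517.
p̂₁ − p̂₂ = -0.1960; interval -0.1960 ± 0.05517 gives (-0.2512, -0.1408).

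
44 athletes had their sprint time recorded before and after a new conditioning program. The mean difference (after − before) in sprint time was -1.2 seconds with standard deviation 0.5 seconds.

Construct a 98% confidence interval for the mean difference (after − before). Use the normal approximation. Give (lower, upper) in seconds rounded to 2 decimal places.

(-1.38, -1.02)

Paired design: SE = s_d/√n = 0.5/√44 = 0.0754.
z* = 2.326; margin of error = 2.326 × 0.0754 = 0.1754.
-1.2 ± 0.1754 → (-1.38, -1.02).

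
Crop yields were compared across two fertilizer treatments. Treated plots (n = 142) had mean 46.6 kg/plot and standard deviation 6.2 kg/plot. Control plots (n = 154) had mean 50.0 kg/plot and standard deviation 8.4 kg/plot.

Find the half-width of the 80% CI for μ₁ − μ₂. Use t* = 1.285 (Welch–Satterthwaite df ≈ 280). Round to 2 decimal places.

1.10

SE₁ = s₁/√n₁ = 6.2/√142 = 0.5203; SE₂ = 8.4/√154 = 0.6769.
Independent samples, unequal variances: SE_diff = √(SE₁² + SE₂²) = √(0.27071209 + 0.45819361) = 0.8538.
t* = 1.285, so margin of error = 1.285 × 0.8538 = 1.0971.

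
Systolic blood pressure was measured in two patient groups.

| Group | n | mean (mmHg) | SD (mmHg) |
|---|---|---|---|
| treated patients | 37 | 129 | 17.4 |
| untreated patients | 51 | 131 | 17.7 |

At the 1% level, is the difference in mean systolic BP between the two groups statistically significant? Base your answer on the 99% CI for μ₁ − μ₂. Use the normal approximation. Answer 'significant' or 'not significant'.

Per-group SEs: s₁/√n₁ = 17.4/√37 = 2.8605, s₂/√n₂ = 17.7/√51 = 2.4785.
Unpooled SE of the difference: √(8.18246025 + 6.14296225) = 3.7849.
Margin of error = z* · SE = 2.576 × 3.7849 = 9.7499.
x̄₁ − x̄₂ = 129 − 131 = -2.0000.
CI: -2.0000 ± 9.7499 = (-11.7499, 7.7499).
The interval (-11.7499, 7.7499) contains 0, so the difference is not significant.

not significant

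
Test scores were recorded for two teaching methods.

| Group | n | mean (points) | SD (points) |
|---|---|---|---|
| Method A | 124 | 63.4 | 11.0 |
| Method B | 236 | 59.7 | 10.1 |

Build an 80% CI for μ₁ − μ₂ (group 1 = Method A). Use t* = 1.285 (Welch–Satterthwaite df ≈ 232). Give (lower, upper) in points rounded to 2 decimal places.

Per-group SEs: s₁/√n₁ = 11.0/√124 = 0.9878, s₂/√n₂ = 10.1/√236 = 0.6575.
Unpooled SE of the difference: √(0.97574884 + 0.43230625) = 1.1866.
Margin of error = t* · SE = 1.285 × 1.1866 = 1.5248.
x̄₁ − x̄₂ = 63.4 − 59.7 = 3.7000.
CI: 3.7000 ± 1.5248 = (2.18, 5.22).

(2.18, 5.22)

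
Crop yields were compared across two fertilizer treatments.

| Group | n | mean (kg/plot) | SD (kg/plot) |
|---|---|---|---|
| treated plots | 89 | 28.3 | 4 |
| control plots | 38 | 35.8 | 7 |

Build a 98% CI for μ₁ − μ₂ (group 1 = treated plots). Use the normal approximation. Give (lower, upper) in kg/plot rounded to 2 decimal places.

SE₁ = s₁/√n₁ = 4/√89 = 0.4240; SE₂ = 7/√38 = 1.1355.
Independent samples, unequal variances: SE_diff = √(SE₁² + SE₂²) = √(0.179776 + 1.28936025) = 1.2121.
z* = 2.326, so margin of error = 2.326 × 1.2121 = 2.8193.
Difference in means = 28.3 − 35.8 = -7.5000.
-7.5000 ± 2.8193 → (-10.32, -4.68).

(-10.32, -4.68)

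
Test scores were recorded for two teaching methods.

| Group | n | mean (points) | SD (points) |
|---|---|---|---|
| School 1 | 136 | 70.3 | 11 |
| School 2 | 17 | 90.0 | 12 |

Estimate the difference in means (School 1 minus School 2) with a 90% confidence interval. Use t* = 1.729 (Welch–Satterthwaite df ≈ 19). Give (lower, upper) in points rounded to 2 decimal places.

(-24.99, -14.41)

SE₁ = s₁/√n₁ = 11/√136 = 0.9432; SE₂ = 12/√17 = 2.9104.
Independent samples, unequal variances: SE_diff = √(SE₁² + SE₂²) = √(0.88962624 + 8.47042816) = 3.0594.
t* = 1.729, so margin of error = 1.729 × 3.0594 = 5.2897.
Difference in means = 70.3 − 90.0 = -19.7000.
-19.7000 ± 5.2897 → (-24.99, -14.41).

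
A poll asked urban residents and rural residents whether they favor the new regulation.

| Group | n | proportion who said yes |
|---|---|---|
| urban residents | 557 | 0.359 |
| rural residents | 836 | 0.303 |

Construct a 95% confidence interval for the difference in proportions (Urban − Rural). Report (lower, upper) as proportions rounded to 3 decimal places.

SE₁ = √(p̂₁(1−p̂₁)/n₁) = √(0.3590·0.6410/557) = 0.02033; SE₂ = √(0.3030·0.6970/836) = 0.01589.
Independent samples: SE of the difference = √(SE₁² + SE₂²) = √(0.0004133089 + 0.0002524921) = 0.02580.
z* for 95% confidence is 1.960, so the margin of error is 1.960 × 0.02580 = 0.05057.
Point estimate p̂₁ − p̂₂ = 0.3590 − 0.3030 = 0.0560.
0.0560 ± 0.05057 → (0.005, 0.107).

(0.005, 0.107)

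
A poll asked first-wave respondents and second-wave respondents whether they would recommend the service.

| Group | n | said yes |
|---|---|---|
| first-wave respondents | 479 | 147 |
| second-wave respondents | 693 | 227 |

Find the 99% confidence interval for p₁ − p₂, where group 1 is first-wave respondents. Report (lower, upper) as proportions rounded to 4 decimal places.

p̂₁ = 147/479 = 0.3069 and p̂₂ = 227/693 = 0.3276.
SE₁ = √(p̂₁(1−p̂₁)/n₁) = √(0.3069·0.6931/479) = 0.02107; SE₂ = √(0.3276·0.6724/693) = 0.01783.
Independent samples: SE of the difference = √(SE₁² + SE₂²) = √(0.0004439449 + 0.0003179089) = 0.02760.
z* for 99% confidence is 2.576, so the margin of error is 2.576 × 0.02760 = 0.07110.
Point estimate p̂₁ − p̂₂ = 0.3069 − 0.3276 = -0.0207.
-0.0207 ± 0.07110 → (-0.0918, 0.0504).

(-0.0918, 0.0504)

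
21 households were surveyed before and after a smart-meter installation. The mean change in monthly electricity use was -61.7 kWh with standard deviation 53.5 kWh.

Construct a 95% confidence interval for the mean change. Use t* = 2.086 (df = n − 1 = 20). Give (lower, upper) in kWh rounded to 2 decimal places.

Paired design: SE = s_d/√n = 53.5/√21 = 11.6747.
t* = 2.086; margin of error = 2.086 × 11.6747 = 24.3534.
-61.7 ± 24.3534 → (-86.05, -37.35).

(-86.05, -37.35)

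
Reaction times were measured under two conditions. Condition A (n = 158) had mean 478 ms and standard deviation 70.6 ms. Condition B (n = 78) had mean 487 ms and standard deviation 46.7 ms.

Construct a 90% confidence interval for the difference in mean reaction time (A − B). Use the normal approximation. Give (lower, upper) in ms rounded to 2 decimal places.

(-21.69, 3.69)

SE₁ = s₁/√n₁ = 70.6/√158 = 5.6166; SE₂ = 46.7/√78 = 5.2877.
Independent samples, unequal variances: SE_diff = √(SE₁² + SE₂²) = √(31.54619556 + 27.95977129) = 7.7140.
z* = 1.645, so margin of error = 1.645 × 7.7140 = 12.6895.
Difference in means = 478 − 487 = -9.0000.
-9.0000 ± 12.6895 → (-21.69, 3.69).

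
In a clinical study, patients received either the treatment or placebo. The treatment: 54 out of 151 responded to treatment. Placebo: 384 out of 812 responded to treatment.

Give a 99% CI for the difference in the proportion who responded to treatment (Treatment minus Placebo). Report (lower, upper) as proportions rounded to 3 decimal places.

p̂₁ = 54/151 = 0.3576 and p̂₂ = 384/812 = 0.4729.
SE₁ = √(p̂₁(1−p̂₁)/n₁) = √(0.3576·0.6424/151) = 0.03900; SE₂ = √(0.4729·0.5271/812) = 0.01752.
Independent samples: SE of the difference = √(SE₁² + SE₂²) = √(0.001521 + 0.0003069504) = 0.04275.
z* for 99% confidence is 2.576, so the margin of error is 2.576 × 0.04275 = 0.11012.
Point estimate p̂₁ − p̂₂ = 0.3576 − 0.4729 = -0.1153.
-0.1153 ± 0.11012 → (-0.225, -0.005).

(-0.225, -0.005)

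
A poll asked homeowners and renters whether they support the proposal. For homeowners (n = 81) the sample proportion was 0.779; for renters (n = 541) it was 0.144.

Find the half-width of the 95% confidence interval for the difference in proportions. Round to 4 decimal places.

Each SE is √(p̂(1−p̂)/n): √(0.7790·0.2210/81) = 0.04610 and √(0.1440·0.8560/541) = 0.01509.
SE(p̂₁ − p̂₂) = √(SE₁² + SE₂²) = √(0.00212521 + 0.0002277081) = 0.04851, since the two samples are independent.
At 95% confidence z* = 1.960; margin = 1.960 × 0.04851 = 0.09508.

0.0951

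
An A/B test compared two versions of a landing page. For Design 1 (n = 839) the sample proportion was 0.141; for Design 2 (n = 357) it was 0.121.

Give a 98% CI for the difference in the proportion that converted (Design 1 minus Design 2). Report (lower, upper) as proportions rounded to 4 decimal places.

(-0.0289, 0.0689)

Each SE is √(p̂(1−p̂)/n): √(0.1410·0.8590/839) = 0.01202 and √(0.1210·0.8790/357) = 0.01726.
SE(p̂₁ − p̂₂) = √(SE₁² + SE₂²) = √(0.0001444804 + 0.0002979076) = 0.02103, since the two samples are independent.
At 98% confidence z* = 2.326; margin = 2.326 × 0.02103 = 0.04892.
The difference is 0.1410 − 0.1210 = 0.0200, so the interval is 0.0200 ± 0.04892 = (-0.0289, 0.0689).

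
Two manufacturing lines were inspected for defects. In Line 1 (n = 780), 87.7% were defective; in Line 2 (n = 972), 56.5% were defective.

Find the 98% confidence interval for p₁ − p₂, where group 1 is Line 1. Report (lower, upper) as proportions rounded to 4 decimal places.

(0.2660, 0.3580)

Each SE is √(p̂(1−p̂)/n): √(0.8770·0.1230/780) = 0.01176 and √(0.5650·0.4350/972) = 0.01590.
SE(p̂₁ − p̂₂) = √(SE₁² + SE₂²) = √(0.0001382976 + 0.00025281) = 0.01978, since the two samples are independent.
At 98% confidence z* = 2.326; margin = 2.326 × 0.01978 = 0.04601.
The difference is 0.8770 − 0.5650 = 0.3120, so the interval is 0.3120 ± 0.04601 = (0.2660, 0.3580).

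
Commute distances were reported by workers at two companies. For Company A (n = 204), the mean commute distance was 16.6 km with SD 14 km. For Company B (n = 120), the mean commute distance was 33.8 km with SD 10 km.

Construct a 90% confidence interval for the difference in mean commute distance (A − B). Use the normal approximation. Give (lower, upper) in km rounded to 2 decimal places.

Standard errors of each mean: 14/√204 = 0.9802 and 10/√120 = 0.9129.
SE(x̄₁ − x̄₂) = √(0.9802² + 0.9129²) = 1.3395 for independent samples with unequal variances.
With z* = 1.645, the margin is 1.645 × 1.3395 = 2.2035.
x̄₁ − x̄₂ = 16.6 − 33.8 = -17.2000; the interval is -17.2000 ± 2.2035 = (-19.40, -15.00).

(-19.40, -15.00)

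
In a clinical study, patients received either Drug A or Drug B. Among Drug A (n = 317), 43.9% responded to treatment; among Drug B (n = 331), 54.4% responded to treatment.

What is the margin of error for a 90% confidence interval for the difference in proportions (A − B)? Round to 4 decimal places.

0.0643

Each SE is √(p̂(1−p̂)/n): √(0.4390·0.5610/317) = 0.02787 and √(0.5440·0.4560/331) = 0.02738.
SE(p̂₁ − p̂₂) = √(SE₁² + SE₂²) = √(0.0007767369 + 0.0007496644) = 0.03907, since the two samples are independent.
At 90% confidence z* = 1.645; margin = 1.645 × 0.03907 = 0.06427.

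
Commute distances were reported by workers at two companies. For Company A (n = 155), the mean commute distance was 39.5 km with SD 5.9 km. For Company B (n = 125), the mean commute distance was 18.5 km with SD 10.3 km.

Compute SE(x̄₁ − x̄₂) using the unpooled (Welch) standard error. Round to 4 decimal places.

1.0360

Per-group SEs: s₁/√n₁ = 5.9/√155 = 0.4739, s₂/√n₂ = 10.3/√125 = 0.9213.
Unpooled SE of the difference: √(0.22458121 + 0.84879369) = 1.0360.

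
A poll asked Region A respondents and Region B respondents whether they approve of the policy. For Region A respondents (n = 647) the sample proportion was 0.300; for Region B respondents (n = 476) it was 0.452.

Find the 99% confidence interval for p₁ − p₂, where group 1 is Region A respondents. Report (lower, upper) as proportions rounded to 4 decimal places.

Each SE is √(p̂(1−p̂)/n): √(0.3000·0.7000/647) = 0.01802 and √(0.4520·0.5480/476) = 0.02281.
SE(p̂₁ − p̂₂) = √(SE₁² + SE₂²) = √(0.0003247204 + 0.0005202961) = 0.02907, since the two samples are independent.
At 99% confidence z* = 2.576; margin = 2.576 × 0.02907 = 0.07488.
The difference is 0.3000 − 0.4520 = -0.1520, so the interval is -0.1520 ± 0.07488 = (-0.2269, -0.0771).

(-0.2269, -0.0771)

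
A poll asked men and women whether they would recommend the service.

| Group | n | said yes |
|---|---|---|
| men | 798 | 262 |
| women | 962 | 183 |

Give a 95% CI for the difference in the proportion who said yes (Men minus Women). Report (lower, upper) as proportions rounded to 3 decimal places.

(0.097, 0.179)

Sample proportions: 262/798 = 0.3283, 183/962 = 0.1902.
Each SE is √(p̂(1−p̂)/n): √(0.3283·0.6717/798) = 0.01662 and √(0.1902·0.8098/962) = 0.01265.
SE(p̂₁ − p̂₂) = √(SE₁² + SE₂²) = √(0.0002762244 + 0.0001600225) = 0.02089, since the two samples are independent.
At 95% confidence z* = 1.960; margin = 1.960 × 0.02089 = 0.04094.
The difference is 0.3283 − 0.1902 = 0.1381, so the interval is 0.1381 ± 0.04094 = (0.097, 0.179).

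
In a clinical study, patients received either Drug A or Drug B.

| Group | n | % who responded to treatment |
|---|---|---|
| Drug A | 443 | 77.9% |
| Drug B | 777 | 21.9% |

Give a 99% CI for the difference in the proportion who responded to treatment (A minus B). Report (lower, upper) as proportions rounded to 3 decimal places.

The two standard errors are √(0.7790×0.2210/443) = 0.01971 and √(0.2190×0.7810/777) = 0.01484.
Because the samples are independent, SE_diff = √(0.01971² + 0.01484²) = 0.02467.
Using z* = 2.576 for 99%, ME = 2.576 × 0.02467 = 0.06355.
p̂₁ − p̂₂ = 0.5600; interval 0.5600 ± 0.06355 gives (0.496, 0.624).

(0.496, 0.624)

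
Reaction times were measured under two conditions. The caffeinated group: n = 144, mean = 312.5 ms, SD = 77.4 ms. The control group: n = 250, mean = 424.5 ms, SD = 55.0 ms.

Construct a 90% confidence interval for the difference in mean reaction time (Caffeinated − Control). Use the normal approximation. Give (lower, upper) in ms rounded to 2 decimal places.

Per-group SEs: s₁/√n₁ = 77.4/√144 = 6.4500, s₂/√n₂ = 55.0/√250 = 3.4785.
Unpooled SE of the difference: √(41.6025 + 12.09996225) = 7.3282.
Margin of error = z* · SE = 1.645 × 7.3282 = 12.0549.
x̄₁ − x̄₂ = 312.5 − 424.5 = -112.0000.
CI: -112.0000 ± 12.0549 = (-124.05, -99.95).

(-124.05, -99.95)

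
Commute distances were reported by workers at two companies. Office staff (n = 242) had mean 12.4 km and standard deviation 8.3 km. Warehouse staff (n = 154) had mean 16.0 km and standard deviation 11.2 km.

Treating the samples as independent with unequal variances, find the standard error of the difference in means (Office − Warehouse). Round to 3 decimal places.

Per-group SEs: s₁/√n₁ = 8.3/√242 = 0.5335, s₂/√n₂ = 11.2/√154 = 0.9025.
Unpooled SE of the difference: √(0.28462225 + 0.81450625) = 1.0484.

1.048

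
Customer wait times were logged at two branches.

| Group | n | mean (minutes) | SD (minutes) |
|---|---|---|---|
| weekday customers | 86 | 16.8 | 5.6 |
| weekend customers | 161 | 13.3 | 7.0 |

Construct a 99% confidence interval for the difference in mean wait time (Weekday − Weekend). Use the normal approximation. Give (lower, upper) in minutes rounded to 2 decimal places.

(1.39, 5.61)

Per-group SEs: s₁/√n₁ = 5.6/√86 = 0.6039, s₂/√n₂ = 7.0/√161 = 0.5517.
Unpooled SE of the difference: √(0.36469521 + 0.30437289) = 0.8180.
Margin of error = z* · SE = 2.576 × 0.8180 = 2.1072.
x̄₁ − x̄₂ = 16.8 − 13.3 = 3.5000.
CI: 3.5000 ± 2.1072 = (1.39, 5.61).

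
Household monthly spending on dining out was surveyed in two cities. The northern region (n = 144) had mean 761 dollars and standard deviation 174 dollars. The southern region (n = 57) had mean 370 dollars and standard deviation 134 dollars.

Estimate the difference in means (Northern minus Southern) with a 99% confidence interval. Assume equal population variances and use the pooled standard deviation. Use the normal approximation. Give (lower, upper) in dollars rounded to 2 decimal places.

s_p = √[((n₁−1)s₁² + (n₂−1)s₂²)/(n₁+n₂−2)] = √[(143·174² + 56·134²)/199] = 163.7347.
SE = 163.7347·√(1/144 + 1/57) = 25.6224.
With z* = 2.576, margin = 2.576 × 25.6224 = 66.0033.
x̄₁ − x̄₂ = 761 − 370 = 391.0000; interval 391.0000 ± 66.0033 = (325.00, 457.00).

(325.00, 457.00)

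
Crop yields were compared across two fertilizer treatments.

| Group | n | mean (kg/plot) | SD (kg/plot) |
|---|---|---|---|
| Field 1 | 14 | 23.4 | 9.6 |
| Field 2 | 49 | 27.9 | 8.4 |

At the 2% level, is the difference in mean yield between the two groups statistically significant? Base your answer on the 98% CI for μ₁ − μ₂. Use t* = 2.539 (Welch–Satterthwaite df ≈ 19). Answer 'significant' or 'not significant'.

SE₁ = s₁/√n₁ = 9.6/√14 = 2.5657; SE₂ = 8.4/√49 = 1.2000.
Independent samples, unequal variances: SE_diff = √(SE₁² + SE₂²) = √(6.58281649 + 1.44) = 2.8325.
t* = 2.539, so margin of error = 2.539 × 2.8325 = 7.1917.
Difference in means = 23.4 − 27.9 = -4.5000.
-4.5000 ± 7.1917 → (-11.6917, 2.6917).
The interval (-11.6917, 2.6917) contains 0, so the difference is not significant.

not significant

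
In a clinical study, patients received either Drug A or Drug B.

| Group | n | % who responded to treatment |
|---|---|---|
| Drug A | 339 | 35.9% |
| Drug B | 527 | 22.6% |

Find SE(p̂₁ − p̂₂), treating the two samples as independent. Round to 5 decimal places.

0.03179

SE₁ = √(p̂₁(1−p̂₁)/n₁) = √(0.3590·0.6410/339) = 0.02605; SE₂ = √(0.2260·0.7740/527) = 0.01822.
Independent samples: SE of the difference = √(SE₁² + SE₂²) = √(0.0006786025 + 0.0003319684) = 0.03179.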